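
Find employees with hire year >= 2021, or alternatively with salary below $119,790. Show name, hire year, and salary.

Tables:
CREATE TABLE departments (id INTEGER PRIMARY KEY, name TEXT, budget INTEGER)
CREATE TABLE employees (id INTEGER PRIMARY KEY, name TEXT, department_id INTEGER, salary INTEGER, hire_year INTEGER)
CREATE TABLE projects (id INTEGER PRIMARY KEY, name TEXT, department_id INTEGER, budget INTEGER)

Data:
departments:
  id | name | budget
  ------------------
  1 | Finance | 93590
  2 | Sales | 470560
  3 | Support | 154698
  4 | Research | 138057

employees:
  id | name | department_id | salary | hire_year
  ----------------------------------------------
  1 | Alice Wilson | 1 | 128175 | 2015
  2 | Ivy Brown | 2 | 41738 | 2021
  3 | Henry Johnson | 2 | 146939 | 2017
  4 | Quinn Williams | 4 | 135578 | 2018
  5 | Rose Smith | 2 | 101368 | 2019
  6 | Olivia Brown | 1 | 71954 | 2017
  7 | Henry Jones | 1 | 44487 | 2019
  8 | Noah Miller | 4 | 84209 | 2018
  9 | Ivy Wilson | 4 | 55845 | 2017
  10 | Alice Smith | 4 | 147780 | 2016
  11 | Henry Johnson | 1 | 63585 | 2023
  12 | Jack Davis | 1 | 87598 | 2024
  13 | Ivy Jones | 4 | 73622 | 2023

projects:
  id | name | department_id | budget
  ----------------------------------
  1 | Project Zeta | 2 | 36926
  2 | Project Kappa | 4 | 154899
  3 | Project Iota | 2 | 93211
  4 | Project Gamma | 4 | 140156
SELECT name, hire_year, salary FROM employees WHERE hire_year >= 2021 OR salary < 119790

Execution result:
name | hire_year | salary
Ivy Brown | 2021 | 41738
Rose Smith | 2019 | 101368
Olivia Brown | 2017 | 71954
Henry Jones | 2019 | 44487
Noah Miller | 2018 | 84209
Ivy Wilson | 2017 | 55845
Henry Johnson | 2023 | 63585
Jack Davis | 2024 | 87598
Ivy Jones | 2023 | 73622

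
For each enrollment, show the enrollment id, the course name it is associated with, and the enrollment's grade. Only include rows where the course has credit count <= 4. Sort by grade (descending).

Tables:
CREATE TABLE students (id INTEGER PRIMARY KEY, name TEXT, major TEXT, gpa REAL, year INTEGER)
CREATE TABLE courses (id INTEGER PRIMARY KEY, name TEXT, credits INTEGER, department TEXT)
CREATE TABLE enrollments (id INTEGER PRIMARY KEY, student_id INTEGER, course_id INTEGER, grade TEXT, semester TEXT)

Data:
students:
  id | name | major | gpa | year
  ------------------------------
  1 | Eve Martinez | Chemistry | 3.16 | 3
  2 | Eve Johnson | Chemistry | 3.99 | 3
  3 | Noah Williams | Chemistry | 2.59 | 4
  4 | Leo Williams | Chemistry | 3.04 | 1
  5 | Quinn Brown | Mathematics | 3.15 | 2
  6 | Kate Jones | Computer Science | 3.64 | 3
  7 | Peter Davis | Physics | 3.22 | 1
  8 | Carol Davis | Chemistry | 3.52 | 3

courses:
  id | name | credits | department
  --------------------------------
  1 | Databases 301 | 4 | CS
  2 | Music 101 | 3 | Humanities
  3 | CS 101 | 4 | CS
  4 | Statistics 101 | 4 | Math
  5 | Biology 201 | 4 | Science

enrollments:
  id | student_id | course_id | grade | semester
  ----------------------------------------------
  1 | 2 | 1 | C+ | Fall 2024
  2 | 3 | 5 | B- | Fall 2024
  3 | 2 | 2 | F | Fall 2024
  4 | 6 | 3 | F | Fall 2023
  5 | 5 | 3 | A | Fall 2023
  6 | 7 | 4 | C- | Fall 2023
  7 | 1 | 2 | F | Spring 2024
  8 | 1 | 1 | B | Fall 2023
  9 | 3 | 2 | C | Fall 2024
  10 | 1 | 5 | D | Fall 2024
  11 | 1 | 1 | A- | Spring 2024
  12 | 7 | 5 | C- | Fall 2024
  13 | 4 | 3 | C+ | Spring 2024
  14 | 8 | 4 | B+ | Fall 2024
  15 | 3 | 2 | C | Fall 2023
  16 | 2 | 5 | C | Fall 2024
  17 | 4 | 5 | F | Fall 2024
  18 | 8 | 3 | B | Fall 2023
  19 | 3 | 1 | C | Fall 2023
SELECT c.id, p.name AS course, c.grade FROM enrollments c JOIN courses p ON c.course_id = p.id WHERE p.credits <= 4 ORDER BY c.grade DESC

Execution result:
id | course | grade
3 | Music 101 | F
4 | CS 101 | F
7 | Music 101 | F
17 | Biology 201 | F
10 | Biology 201 | D
6 | Statistics 101 | C-
12 | Biology 201 | C-
1 | Databases 301 | C+
13 | CS 101 | C+
9 | Music 101 | C
15 | Music 101 | C
16 | Biology 201 | C
19 | Databases 301 | C
2 | Biology 201 | B-
14 | Statistics 101 | B+
8 | Databases 301 | B
18 | CS 101 | B
11 | Databases 301 | A-
5 | CS 101 | A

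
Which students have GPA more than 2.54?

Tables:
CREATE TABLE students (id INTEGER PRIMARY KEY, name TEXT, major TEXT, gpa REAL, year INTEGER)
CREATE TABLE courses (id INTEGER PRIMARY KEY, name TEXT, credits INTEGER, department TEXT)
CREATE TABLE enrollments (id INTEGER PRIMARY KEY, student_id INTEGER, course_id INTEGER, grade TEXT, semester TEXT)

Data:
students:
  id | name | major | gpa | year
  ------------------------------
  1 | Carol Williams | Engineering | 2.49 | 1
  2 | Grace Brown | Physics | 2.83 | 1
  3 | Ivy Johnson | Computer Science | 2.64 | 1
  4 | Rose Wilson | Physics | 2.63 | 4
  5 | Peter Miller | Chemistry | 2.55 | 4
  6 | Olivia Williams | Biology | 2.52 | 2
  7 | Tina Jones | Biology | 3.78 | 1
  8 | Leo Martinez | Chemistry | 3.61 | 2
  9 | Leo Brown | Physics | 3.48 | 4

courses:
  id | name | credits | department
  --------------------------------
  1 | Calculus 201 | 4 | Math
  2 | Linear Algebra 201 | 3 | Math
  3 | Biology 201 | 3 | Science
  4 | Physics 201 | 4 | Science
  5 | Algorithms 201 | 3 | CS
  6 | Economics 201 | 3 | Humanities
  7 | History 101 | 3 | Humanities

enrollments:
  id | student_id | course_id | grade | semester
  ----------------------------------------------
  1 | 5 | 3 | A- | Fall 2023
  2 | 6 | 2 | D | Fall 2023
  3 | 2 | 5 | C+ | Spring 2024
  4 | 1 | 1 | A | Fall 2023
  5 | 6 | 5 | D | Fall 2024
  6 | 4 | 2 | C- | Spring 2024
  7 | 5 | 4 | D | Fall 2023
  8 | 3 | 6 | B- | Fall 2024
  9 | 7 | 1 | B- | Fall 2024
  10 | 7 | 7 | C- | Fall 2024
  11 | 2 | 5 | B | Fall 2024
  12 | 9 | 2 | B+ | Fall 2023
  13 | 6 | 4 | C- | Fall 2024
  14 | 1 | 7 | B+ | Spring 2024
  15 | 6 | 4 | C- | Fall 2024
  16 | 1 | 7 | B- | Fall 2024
SELECT name, gpa FROM students WHERE gpa > 2.54

Execution result:
name | gpa
Grace Brown | 2.83
Ivy Johnson | 2.64
Rose Wilson | 2.63
Peter Miller | 2.55
Tina Jones | 3.78
Leo Martinez | 3.61
Leo Brown | 3.48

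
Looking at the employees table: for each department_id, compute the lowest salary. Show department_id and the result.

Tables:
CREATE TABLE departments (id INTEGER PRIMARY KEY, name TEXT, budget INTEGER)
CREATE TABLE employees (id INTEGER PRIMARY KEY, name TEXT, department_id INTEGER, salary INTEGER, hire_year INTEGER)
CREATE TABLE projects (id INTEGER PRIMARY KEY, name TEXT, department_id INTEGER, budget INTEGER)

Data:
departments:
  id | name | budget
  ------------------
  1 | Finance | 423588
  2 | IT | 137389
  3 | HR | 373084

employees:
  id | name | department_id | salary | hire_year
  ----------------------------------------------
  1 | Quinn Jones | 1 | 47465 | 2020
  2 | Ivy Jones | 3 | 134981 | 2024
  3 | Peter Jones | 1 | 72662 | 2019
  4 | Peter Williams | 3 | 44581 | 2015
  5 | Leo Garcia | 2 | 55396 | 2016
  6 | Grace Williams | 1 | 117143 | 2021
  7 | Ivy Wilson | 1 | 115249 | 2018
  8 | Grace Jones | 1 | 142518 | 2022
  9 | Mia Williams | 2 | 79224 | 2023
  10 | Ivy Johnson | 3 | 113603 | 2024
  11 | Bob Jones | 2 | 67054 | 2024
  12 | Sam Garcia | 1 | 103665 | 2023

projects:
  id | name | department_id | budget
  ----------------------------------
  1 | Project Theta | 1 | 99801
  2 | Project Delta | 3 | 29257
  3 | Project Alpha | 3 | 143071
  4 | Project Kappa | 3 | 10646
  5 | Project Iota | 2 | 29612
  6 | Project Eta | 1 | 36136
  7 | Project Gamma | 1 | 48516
SELECT department_id, MIN(salary) AS min_salary FROM employees GROUP BY department_id

Execution result:
department_id | min_salary
1 | 47465
2 | 55396
3 | 44581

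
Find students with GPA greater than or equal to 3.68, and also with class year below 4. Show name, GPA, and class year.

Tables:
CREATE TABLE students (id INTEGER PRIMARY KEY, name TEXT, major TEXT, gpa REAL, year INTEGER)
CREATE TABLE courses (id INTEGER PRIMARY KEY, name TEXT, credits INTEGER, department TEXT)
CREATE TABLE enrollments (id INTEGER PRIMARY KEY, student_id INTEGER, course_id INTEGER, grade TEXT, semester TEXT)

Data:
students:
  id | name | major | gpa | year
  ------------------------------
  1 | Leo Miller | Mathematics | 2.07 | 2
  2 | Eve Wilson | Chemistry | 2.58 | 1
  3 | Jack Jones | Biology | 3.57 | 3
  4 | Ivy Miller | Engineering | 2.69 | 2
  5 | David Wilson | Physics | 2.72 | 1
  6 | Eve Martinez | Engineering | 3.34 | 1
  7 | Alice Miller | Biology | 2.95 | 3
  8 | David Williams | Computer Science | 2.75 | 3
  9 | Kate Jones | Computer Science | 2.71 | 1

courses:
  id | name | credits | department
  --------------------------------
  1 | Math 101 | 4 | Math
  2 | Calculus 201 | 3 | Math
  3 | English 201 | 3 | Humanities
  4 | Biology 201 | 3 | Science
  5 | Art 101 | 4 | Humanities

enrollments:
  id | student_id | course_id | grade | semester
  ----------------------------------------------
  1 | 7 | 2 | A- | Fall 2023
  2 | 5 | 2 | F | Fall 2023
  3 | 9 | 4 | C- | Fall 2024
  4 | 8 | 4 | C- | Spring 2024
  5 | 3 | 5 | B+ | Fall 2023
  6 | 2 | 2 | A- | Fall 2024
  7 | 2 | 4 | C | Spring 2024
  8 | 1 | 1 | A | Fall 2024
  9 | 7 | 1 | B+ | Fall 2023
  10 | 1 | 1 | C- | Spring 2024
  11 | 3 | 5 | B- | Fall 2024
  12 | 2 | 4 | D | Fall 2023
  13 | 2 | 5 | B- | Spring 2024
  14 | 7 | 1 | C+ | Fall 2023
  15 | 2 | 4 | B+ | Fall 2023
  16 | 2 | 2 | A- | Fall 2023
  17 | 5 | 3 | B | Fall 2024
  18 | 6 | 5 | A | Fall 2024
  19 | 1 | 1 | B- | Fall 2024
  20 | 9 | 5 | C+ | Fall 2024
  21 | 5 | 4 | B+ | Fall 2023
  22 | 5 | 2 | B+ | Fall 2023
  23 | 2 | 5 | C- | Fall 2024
SELECT name, gpa, year FROM students WHERE gpa >= 3.68 AND year < 4

Execution result:
(no rows)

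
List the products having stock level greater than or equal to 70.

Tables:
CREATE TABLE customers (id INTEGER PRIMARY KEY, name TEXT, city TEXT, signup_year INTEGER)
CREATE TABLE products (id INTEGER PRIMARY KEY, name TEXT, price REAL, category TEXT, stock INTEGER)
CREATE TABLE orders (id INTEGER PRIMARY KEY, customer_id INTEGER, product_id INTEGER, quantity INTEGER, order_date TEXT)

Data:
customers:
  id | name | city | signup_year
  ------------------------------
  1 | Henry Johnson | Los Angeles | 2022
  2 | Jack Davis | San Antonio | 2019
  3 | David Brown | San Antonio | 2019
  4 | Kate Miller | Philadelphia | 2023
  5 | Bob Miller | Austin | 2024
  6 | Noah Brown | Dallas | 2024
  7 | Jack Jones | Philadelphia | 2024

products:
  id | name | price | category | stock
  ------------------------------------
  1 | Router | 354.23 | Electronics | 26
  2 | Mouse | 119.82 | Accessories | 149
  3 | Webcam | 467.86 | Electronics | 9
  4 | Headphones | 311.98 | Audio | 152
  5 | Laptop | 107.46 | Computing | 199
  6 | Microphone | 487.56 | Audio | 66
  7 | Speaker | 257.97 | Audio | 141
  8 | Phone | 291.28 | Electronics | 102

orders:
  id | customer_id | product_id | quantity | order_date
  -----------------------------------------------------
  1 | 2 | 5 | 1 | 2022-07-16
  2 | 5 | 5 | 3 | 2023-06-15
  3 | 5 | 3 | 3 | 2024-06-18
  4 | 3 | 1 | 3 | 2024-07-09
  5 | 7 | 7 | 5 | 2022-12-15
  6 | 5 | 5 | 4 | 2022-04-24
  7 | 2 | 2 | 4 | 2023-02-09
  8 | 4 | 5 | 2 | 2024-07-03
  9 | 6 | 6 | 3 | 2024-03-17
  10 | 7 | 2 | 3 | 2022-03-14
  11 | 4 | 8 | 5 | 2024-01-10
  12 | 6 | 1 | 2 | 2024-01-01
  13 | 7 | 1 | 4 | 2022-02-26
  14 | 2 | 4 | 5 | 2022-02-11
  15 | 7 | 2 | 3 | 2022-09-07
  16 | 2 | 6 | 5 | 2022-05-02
SELECT name, stock FROM products WHERE stock >= 70

Execution result:
name | stock
Mouse | 149
Headphones | 152
Laptop | 199
Speaker | 141
Phone | 102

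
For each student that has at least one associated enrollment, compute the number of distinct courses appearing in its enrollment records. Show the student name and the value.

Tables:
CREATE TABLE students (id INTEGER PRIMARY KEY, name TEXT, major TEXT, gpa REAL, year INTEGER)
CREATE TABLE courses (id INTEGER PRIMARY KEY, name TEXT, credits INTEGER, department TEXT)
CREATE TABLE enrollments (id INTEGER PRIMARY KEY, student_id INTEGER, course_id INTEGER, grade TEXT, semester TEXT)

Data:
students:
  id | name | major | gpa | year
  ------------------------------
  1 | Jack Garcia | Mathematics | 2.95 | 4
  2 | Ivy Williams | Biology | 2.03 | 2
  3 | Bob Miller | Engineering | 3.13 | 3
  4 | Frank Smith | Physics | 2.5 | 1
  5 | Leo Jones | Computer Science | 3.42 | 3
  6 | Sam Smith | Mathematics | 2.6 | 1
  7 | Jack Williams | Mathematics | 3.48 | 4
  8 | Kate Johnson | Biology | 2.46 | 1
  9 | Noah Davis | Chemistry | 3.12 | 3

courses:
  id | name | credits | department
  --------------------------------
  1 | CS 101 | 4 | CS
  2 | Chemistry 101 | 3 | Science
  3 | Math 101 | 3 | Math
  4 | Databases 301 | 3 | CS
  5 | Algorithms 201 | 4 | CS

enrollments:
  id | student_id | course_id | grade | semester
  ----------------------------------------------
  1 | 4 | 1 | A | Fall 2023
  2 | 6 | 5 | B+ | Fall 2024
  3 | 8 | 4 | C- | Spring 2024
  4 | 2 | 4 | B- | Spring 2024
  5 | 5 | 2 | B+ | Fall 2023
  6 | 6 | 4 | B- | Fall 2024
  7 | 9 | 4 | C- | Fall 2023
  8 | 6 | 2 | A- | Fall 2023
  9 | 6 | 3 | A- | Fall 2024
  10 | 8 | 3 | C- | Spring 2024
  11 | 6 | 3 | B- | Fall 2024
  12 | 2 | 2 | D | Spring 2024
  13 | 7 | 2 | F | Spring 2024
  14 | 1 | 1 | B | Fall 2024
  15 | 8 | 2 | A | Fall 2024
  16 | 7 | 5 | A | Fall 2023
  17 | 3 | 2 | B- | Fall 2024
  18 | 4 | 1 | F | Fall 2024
SELECT p.name, COUNT(DISTINCT c.course_id) AS distinct_course_count FROM enrollments c JOIN students p ON c.student_id = p.id GROUP BY p.id, p.name

Execution result:
name | distinct_course_count
Jack Garcia | 1
Ivy Williams | 2
Bob Miller | 1
Frank Smith | 1
Leo Jones | 1
Sam Smith | 4
Jack Williams | 2
Kate Johnson | 3
Noah Davis | 1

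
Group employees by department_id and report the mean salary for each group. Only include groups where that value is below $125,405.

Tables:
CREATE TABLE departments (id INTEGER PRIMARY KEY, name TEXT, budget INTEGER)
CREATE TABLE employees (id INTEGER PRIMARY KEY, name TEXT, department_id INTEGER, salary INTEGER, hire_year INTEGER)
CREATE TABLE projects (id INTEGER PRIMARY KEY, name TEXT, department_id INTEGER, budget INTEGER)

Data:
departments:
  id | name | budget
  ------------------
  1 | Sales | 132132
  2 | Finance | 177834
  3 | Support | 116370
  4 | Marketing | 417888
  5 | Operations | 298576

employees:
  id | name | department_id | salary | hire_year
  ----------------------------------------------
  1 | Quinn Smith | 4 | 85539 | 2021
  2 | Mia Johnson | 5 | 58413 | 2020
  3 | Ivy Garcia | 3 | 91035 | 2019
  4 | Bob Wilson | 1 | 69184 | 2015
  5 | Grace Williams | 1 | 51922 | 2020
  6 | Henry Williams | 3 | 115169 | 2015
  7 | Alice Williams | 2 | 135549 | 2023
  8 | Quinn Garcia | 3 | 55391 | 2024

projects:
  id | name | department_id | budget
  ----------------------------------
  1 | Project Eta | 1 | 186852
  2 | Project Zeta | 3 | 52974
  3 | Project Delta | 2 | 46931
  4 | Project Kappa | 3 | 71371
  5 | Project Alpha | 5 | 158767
SELECT department_id, AVG(salary) AS avg_salary FROM employees GROUP BY department_id HAVING AVG(salary) < 125405

Execution result:
department_id | avg_salary
1 | 60553.00
3 | 87198.33
4 | 85539.00
5 | 58413.00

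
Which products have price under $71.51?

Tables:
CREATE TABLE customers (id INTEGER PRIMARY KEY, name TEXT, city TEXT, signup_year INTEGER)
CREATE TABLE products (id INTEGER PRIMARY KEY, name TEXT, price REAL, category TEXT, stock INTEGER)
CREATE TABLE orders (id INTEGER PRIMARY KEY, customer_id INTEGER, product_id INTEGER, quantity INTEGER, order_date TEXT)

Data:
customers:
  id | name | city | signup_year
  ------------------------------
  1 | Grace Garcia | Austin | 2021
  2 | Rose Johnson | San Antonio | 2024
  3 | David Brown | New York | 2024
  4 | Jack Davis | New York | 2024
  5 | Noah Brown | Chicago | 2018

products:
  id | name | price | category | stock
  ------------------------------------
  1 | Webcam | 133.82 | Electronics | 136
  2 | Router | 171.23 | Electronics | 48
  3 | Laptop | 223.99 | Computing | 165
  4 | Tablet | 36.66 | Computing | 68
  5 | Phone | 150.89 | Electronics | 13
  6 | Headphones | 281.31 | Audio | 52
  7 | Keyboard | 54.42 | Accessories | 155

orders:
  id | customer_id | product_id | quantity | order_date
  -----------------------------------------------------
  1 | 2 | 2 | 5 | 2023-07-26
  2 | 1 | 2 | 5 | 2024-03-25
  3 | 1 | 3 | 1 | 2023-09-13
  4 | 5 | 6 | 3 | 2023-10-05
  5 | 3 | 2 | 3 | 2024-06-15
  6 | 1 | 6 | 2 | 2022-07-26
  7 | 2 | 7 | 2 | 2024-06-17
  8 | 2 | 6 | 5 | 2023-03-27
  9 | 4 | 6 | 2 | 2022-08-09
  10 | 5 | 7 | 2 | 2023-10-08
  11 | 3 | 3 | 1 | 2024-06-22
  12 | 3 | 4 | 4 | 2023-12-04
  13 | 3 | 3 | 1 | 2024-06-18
SELECT name, price FROM products WHERE price < 71.51

Execution result:
name | price
Tablet | 36.66
Keyboard | 54.42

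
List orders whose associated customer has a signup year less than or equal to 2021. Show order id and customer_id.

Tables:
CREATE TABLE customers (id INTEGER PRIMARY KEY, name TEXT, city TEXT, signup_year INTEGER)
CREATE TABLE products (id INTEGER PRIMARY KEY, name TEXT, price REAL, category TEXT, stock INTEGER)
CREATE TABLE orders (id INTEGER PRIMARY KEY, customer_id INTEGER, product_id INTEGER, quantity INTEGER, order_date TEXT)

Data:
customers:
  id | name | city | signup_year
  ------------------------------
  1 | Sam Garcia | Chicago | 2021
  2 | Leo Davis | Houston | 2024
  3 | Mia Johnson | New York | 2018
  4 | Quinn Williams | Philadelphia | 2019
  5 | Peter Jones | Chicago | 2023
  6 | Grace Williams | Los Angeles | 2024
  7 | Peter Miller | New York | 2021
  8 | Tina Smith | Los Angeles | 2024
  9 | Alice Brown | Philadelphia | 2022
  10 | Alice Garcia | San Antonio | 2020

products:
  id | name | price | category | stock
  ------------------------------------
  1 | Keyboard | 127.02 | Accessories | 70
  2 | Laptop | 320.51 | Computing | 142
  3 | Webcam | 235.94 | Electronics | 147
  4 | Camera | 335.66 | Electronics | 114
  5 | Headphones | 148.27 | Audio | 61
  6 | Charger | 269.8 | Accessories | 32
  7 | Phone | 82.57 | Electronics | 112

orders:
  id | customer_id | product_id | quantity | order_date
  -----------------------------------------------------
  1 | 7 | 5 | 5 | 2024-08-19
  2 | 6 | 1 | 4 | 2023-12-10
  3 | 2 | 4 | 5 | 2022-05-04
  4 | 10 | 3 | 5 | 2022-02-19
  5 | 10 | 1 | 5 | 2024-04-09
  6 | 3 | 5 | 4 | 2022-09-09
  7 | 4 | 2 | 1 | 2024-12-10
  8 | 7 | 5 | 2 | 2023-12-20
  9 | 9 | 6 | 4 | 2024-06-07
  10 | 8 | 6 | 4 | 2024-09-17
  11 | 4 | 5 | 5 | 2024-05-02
SELECT id, customer_id FROM orders WHERE customer_id IN (SELECT id FROM customers WHERE signup_year <= 2021)

Execution result:
id | customer_id
1 | 7
4 | 10
5 | 10
6 | 3
7 | 4
8 | 7
11 | 4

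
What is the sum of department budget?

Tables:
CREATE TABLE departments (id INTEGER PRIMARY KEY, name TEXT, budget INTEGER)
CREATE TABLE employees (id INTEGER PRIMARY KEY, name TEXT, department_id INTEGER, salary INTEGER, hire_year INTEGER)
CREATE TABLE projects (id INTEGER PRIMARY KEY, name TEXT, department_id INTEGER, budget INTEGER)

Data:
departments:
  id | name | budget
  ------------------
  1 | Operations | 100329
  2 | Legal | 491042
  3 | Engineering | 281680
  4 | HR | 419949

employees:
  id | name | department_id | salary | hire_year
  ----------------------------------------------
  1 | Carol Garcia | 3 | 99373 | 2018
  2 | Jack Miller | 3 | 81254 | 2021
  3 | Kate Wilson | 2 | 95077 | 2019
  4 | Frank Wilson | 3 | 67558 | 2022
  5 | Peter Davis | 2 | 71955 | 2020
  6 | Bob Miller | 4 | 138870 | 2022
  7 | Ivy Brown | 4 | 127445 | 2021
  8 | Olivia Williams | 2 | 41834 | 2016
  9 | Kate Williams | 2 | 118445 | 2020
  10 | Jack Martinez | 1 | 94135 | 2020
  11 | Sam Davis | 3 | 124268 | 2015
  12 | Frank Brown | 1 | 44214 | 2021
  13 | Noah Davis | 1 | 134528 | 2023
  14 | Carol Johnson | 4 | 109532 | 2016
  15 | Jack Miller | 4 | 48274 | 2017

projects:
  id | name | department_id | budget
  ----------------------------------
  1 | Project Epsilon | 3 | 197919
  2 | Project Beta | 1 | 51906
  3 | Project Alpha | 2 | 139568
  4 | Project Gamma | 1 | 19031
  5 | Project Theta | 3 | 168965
SELECT SUM(budget) FROM departments

Execution result:
1293000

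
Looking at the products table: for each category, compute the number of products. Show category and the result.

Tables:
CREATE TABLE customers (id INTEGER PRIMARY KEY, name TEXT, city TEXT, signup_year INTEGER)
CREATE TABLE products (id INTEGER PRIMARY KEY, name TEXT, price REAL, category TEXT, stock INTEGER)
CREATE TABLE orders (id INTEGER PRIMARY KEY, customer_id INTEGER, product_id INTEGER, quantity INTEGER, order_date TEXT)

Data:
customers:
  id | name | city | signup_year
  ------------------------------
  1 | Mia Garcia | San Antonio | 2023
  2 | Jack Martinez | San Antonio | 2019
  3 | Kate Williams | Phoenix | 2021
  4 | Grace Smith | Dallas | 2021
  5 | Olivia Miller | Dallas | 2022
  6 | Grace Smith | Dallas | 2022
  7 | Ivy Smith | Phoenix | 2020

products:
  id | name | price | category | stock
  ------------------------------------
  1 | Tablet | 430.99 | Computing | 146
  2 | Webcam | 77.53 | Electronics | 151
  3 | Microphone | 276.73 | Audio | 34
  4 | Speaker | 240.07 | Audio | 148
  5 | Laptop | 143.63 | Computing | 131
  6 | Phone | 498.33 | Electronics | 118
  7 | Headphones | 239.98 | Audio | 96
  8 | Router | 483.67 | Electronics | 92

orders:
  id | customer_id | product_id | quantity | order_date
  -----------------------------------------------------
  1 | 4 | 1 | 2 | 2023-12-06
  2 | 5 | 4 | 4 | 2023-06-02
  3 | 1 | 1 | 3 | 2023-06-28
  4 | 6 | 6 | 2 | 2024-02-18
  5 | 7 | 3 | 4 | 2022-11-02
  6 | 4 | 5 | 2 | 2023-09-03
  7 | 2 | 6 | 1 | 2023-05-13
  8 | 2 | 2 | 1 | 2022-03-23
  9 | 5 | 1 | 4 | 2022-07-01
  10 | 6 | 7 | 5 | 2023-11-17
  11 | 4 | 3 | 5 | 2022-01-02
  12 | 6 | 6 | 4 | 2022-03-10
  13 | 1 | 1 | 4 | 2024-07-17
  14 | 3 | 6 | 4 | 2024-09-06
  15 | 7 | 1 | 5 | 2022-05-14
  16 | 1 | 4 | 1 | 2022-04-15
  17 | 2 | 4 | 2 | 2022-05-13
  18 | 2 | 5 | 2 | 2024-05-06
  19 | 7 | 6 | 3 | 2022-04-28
SELECT category, COUNT(*) AS n FROM products GROUP BY category

Execution result:
category | n
Audio | 3
Computing | 2
Electronics | 3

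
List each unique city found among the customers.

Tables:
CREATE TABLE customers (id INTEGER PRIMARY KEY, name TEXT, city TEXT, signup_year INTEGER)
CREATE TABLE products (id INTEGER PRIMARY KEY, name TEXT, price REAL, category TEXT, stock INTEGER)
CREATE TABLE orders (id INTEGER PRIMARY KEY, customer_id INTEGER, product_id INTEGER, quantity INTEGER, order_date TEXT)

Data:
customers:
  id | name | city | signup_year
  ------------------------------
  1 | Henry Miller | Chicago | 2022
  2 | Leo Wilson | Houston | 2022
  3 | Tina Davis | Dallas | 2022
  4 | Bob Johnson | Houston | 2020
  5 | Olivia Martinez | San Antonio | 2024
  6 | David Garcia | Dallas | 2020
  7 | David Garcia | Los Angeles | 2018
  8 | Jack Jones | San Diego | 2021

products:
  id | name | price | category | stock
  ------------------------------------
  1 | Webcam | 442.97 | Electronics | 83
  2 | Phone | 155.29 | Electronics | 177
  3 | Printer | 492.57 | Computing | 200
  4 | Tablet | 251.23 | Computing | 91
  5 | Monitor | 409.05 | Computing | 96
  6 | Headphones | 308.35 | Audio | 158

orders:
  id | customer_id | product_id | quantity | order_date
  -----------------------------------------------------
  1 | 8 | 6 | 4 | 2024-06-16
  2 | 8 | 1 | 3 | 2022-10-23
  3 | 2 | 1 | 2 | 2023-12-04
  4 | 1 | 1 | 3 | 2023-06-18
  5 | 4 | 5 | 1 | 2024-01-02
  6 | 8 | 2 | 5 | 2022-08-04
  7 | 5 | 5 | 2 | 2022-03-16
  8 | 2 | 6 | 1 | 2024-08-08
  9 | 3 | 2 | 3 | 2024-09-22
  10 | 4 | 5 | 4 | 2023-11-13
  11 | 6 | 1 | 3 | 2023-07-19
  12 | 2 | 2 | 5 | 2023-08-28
SELECT DISTINCT city FROM customers

Execution result:
city
Chicago
Houston
Dallas
San Antonio
Los Angeles
San Diego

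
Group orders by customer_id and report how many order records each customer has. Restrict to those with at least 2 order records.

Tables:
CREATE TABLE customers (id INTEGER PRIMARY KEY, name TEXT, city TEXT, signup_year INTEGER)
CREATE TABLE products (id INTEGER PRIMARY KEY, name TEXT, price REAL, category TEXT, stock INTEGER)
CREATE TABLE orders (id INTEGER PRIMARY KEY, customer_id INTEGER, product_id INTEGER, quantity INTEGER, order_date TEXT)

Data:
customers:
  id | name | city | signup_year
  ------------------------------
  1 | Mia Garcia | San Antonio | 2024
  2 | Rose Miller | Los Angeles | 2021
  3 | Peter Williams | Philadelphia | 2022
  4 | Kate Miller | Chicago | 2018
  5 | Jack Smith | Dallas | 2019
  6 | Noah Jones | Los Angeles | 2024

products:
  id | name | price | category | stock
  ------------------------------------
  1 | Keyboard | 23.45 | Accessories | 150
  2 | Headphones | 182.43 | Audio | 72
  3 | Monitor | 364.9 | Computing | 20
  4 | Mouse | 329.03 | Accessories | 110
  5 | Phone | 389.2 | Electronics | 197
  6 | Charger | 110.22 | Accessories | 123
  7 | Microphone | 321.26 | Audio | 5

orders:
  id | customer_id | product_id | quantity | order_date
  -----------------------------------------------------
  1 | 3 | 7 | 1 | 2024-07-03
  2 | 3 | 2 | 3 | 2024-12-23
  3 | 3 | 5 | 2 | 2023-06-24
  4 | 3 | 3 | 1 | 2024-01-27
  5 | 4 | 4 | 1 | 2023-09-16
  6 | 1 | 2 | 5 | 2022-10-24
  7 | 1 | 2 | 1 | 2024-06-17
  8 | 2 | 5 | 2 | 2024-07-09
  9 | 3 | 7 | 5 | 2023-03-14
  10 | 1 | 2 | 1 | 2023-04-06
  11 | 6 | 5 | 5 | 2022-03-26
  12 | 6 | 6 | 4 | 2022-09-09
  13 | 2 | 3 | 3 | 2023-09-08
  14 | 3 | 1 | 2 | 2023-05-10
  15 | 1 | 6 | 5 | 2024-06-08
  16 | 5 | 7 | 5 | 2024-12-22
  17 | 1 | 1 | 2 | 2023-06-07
SELECT customer_id, COUNT(*) AS order_count FROM orders GROUP BY customer_id HAVING COUNT(*) >= 2

Execution result:
customer_id | order_count
1 | 5
2 | 2
3 | 6
6 | 2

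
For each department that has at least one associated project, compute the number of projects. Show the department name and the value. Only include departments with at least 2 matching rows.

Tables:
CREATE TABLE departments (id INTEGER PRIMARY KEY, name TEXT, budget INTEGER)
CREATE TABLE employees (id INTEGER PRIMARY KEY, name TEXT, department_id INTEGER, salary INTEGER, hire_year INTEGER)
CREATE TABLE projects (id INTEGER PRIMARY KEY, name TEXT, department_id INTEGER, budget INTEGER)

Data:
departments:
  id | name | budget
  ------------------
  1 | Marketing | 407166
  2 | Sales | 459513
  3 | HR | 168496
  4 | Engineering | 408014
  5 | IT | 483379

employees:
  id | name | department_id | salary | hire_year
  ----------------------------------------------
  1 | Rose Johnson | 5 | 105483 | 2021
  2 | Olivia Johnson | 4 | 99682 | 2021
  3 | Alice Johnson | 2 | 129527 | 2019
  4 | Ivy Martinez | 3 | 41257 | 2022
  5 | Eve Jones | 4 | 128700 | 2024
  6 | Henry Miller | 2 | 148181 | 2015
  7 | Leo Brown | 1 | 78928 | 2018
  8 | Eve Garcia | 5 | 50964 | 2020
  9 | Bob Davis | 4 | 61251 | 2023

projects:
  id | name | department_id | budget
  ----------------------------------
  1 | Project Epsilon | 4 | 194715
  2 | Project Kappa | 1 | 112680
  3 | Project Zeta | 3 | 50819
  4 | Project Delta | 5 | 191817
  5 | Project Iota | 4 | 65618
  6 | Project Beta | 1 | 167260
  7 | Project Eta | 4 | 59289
SELECT p.name, COUNT(*) AS n FROM projects c JOIN departments p ON c.department_id = p.id GROUP BY p.id, p.name HAVING COUNT(*) >= 2

Execution result:
name | n
Marketing | 2
Engineering | 3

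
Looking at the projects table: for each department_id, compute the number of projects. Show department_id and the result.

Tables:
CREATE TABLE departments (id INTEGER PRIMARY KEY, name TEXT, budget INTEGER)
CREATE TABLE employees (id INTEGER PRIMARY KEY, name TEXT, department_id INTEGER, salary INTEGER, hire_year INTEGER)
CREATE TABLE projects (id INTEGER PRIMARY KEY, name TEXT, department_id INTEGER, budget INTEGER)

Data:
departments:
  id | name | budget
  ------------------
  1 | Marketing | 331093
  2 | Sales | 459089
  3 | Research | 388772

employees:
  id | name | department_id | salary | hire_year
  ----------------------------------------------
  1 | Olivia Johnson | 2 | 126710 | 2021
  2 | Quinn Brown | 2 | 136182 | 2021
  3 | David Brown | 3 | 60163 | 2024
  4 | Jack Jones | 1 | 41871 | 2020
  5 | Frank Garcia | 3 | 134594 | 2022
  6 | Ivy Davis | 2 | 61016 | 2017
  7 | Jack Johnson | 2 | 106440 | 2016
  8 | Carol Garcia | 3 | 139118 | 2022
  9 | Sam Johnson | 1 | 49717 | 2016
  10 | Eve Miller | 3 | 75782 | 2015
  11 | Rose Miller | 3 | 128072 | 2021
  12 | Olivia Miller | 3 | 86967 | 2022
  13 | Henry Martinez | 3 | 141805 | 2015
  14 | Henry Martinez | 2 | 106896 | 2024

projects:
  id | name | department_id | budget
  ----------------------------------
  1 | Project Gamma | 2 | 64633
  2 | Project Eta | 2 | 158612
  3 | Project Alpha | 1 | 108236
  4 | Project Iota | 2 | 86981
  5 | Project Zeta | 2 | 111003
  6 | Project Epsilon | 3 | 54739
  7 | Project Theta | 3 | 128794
SELECT department_id, COUNT(*) AS n FROM projects GROUP BY department_id

Execution result:
department_id | n
1 | 1
2 | 4
3 | 2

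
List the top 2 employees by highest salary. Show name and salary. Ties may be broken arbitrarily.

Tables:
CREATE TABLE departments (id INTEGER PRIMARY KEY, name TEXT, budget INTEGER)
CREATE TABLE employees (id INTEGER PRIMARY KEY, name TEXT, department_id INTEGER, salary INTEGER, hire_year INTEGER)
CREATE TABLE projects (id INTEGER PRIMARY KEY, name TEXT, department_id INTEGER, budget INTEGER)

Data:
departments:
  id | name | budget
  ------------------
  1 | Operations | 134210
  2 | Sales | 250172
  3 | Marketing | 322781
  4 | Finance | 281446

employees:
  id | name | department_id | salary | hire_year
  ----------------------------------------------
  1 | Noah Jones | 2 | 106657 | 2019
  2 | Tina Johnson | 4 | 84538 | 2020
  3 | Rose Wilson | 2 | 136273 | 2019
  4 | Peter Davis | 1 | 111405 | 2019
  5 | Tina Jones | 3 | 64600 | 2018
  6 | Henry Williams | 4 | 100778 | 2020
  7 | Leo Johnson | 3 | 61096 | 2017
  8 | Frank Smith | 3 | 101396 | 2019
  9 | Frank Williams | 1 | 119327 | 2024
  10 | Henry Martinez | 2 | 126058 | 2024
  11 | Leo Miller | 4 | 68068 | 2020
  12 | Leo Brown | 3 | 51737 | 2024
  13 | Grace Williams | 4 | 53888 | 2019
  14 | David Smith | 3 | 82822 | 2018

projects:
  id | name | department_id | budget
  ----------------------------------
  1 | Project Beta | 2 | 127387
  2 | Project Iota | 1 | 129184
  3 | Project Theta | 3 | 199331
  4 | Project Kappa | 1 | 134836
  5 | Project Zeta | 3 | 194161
SELECT name, salary FROM employees ORDER BY salary DESC LIMIT 2

Execution result:
name | salary
Rose Wilson | 136273
Henry Martinez | 126058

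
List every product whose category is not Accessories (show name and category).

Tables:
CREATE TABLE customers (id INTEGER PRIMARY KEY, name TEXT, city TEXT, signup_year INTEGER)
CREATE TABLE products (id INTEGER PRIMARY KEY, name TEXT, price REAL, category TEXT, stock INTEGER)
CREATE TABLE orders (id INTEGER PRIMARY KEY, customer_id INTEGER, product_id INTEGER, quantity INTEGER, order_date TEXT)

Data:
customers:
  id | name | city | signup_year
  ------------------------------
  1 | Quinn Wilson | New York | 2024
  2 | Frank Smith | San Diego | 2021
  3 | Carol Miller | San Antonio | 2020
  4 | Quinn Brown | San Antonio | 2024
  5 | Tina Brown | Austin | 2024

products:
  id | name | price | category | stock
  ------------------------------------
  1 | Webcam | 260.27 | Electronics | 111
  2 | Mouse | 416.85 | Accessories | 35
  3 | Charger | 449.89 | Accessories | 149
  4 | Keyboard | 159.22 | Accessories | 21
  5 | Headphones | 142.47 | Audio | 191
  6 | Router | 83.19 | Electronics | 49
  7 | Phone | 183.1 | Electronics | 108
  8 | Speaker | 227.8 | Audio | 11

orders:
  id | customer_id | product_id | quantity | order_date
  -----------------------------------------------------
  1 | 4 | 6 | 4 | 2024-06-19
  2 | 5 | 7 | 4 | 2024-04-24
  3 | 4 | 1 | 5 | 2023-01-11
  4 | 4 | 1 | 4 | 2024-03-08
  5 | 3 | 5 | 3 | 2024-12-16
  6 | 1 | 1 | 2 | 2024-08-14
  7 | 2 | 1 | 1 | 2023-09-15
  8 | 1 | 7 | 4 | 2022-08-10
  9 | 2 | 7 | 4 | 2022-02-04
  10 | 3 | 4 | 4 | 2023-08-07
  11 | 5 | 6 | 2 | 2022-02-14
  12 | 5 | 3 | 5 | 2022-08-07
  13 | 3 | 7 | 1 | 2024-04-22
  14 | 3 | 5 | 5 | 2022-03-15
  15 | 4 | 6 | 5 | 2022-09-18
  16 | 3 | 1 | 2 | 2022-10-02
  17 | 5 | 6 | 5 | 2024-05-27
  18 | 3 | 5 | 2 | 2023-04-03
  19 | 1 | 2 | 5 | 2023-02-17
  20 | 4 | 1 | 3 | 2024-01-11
SELECT name, category FROM products WHERE category <> 'Accessories'

Execution result:
name | category
Webcam | Electronics
Headphones | Audio
Router | Electronics
Phone | Electronics
Speaker | Audio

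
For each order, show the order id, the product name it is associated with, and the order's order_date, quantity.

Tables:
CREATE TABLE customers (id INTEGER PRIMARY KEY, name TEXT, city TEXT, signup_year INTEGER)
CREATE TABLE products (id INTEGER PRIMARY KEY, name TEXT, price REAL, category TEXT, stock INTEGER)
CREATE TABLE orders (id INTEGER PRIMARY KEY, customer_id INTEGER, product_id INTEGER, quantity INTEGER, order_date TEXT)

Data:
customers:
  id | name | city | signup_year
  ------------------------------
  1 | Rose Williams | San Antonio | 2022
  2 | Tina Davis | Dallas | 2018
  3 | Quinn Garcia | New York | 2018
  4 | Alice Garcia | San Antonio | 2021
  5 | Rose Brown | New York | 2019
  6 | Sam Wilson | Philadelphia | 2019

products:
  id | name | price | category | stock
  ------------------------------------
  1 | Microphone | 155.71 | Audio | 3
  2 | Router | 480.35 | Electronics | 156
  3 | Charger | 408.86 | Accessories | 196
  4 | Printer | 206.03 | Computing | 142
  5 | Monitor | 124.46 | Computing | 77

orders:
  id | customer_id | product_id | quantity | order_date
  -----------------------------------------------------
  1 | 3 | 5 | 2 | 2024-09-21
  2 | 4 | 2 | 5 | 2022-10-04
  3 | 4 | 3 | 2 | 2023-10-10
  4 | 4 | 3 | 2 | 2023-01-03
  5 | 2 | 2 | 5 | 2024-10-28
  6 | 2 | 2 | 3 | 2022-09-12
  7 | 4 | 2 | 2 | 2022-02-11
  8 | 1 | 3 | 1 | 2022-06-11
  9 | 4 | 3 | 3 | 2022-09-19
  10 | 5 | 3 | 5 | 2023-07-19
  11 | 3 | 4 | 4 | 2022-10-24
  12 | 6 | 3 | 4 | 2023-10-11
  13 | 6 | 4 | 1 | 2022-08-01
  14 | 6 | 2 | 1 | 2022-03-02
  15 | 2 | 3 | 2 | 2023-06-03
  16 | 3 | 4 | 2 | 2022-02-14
SELECT c.id, p.name AS product, c.order_date, c.quantity FROM orders c JOIN products p ON c.product_id = p.id

Execution result:
id | product | order_date | quantity
1 | Monitor | 2024-09-21 | 2
2 | Router | 2022-10-04 | 5
3 | Charger | 2023-10-10 | 2
4 | Charger | 2023-01-03 | 2
5 | Router | 2024-10-28 | 5
6 | Router | 2022-09-12 | 3
7 | Router | 2022-02-11 | 2
8 | Charger | 2022-06-11 | 1
9 | Charger | 2022-09-19 | 3
10 | Charger | 2023-07-19 | 5
11 | Printer | 2022-10-24 | 4
12 | Charger | 2023-10-11 | 4
13 | Printer | 2022-08-01 | 1
14 | Router | 2022-03-02 | 1
15 | Charger | 2023-06-03 | 2
16 | Printer | 2022-02-14 | 2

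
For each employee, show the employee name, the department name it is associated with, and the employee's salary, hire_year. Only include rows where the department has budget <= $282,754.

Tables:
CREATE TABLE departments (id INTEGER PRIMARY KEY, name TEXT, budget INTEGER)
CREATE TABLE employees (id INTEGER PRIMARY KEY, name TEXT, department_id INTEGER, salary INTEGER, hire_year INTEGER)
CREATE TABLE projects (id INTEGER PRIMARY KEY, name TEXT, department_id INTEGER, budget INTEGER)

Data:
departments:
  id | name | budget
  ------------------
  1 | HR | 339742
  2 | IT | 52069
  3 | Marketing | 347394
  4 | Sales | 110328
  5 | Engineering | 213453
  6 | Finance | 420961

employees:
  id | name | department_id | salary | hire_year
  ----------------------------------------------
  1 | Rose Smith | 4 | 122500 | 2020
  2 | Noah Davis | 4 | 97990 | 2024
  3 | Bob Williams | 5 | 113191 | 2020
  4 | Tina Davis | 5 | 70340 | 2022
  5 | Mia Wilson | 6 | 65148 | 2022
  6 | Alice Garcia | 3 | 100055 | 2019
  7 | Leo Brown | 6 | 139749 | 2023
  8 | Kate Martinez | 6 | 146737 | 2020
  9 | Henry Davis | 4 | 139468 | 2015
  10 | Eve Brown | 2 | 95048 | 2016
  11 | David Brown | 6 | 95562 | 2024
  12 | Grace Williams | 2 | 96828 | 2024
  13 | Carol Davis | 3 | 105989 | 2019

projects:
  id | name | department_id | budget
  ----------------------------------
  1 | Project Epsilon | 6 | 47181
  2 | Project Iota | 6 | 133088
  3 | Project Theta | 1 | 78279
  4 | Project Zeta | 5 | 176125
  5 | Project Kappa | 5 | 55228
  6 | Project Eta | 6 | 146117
SELECT c.name, p.name AS department, c.salary, c.hire_year FROM employees c JOIN departments p ON c.department_id = p.id WHERE p.budget <= 282754

Execution result:
name | department | salary | hire_year
Rose Smith | Sales | 122500 | 2020
Noah Davis | Sales | 97990 | 2024
Bob Williams | Engineering | 113191 | 2020
Tina Davis | Engineering | 70340 | 2022
Henry Davis | Sales | 139468 | 2015
Eve Brown | IT | 95048 | 2016
Grace Williams | IT | 96828 | 2024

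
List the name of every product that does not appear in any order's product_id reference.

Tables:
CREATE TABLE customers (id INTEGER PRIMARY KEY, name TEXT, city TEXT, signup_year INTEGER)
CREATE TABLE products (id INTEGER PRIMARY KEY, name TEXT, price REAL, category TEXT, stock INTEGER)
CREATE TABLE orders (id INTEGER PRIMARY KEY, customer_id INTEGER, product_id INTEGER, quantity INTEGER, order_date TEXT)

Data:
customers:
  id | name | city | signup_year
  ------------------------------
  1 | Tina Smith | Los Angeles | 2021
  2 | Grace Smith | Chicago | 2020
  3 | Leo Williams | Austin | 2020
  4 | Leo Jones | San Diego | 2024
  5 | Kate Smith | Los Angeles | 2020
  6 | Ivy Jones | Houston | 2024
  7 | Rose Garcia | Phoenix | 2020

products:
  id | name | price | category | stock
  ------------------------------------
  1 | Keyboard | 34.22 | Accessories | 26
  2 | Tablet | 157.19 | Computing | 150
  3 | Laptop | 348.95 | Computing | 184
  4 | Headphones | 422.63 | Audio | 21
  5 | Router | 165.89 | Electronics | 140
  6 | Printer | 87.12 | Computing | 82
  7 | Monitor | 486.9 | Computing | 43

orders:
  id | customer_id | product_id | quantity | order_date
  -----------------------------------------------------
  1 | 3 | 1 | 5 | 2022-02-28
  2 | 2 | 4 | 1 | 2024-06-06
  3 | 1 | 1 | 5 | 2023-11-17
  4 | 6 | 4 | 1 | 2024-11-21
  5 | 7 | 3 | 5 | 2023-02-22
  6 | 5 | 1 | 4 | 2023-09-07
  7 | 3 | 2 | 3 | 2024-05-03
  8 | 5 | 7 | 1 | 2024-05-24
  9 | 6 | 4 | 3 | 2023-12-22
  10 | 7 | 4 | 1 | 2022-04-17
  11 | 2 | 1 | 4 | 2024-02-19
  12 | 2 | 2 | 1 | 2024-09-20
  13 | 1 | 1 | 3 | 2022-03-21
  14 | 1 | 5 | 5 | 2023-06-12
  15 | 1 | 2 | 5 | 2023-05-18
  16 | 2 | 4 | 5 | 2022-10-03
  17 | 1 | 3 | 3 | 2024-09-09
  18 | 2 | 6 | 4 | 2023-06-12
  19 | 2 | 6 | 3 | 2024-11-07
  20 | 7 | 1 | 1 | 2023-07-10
SELECT p.name FROM products p LEFT JOIN orders c ON c.product_id = p.id WHERE c.id IS NULL

Execution result:
(no rows)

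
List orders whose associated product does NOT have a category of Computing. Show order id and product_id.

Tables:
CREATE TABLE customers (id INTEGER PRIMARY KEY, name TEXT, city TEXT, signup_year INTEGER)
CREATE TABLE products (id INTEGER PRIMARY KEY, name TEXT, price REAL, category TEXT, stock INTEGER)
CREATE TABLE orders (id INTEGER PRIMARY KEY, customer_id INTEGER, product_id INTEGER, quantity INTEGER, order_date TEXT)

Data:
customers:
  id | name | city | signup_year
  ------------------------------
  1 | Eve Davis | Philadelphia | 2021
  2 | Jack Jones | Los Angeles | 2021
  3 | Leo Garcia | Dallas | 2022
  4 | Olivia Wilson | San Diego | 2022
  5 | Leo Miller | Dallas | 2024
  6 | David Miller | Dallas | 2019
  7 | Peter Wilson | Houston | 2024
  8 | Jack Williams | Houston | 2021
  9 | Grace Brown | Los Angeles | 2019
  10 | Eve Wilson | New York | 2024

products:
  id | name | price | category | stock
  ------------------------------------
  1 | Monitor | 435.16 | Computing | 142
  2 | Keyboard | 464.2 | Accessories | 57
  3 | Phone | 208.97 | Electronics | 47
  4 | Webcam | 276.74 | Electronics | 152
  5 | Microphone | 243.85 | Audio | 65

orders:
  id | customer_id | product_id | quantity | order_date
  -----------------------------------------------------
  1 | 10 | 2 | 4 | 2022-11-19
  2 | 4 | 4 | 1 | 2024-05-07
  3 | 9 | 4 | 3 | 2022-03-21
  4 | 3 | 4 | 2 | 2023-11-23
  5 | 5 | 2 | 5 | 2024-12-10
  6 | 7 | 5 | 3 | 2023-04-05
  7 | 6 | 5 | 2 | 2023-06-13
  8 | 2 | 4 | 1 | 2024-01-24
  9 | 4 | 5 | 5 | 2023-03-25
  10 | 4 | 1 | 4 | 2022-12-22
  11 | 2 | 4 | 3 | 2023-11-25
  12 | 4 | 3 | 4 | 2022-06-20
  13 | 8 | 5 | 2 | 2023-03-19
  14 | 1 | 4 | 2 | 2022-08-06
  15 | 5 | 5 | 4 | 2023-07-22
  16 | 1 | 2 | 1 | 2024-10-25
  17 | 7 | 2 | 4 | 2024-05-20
SELECT id, product_id FROM orders WHERE product_id NOT IN (SELECT id FROM products WHERE category = 'Computing')

Execution result:
id | product_id
1 | 2
2 | 4
3 | 4
4 | 4
5 | 2
6 | 5
7 | 5
8 | 4
9 | 5
11 | 4
12 | 3
13 | 5
14 | 4
15 | 5
16 | 2
17 | 2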